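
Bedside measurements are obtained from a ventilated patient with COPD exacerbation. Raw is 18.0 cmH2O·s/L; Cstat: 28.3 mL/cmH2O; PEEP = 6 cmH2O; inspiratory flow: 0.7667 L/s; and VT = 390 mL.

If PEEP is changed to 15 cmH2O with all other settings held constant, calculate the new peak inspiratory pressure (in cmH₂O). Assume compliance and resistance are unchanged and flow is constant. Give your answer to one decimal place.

PIP = Vt/C + R·V̇ + PEEP (constant-flow equation of motion).
Only the baseline term changes: ΔPIP = ΔPEEP = 15 − 6 = 9.0 cmH2O.
Original PIP = 390/28.3 + 18.0×0.7667 + 6 = 33.582 cmH2O; new PIP = 33.582 + (9.0) = 42.582 cmH2O.

42.6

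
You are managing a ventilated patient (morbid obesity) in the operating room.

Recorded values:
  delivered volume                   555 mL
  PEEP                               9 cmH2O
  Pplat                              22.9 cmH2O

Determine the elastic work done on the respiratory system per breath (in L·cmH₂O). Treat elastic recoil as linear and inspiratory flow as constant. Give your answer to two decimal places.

Elastic work ≈ ½ × (Pplat − PEEP) × Vt = 0.5 × (22.9 − 9) × 0.555 L = 0.5 × 13.9 × 0.555 = 3.857 L·cmH2O.

3.86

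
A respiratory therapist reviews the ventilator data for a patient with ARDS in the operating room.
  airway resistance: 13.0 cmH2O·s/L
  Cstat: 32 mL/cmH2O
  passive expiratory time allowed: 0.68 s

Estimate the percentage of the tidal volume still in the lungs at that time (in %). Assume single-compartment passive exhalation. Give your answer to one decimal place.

τ = R × C = 13.0 × 32 mL/cmH2O = 13.0 × 0.032 L/cmH2O = 0.416 s.
Passive exhalation: V(t)/V₀ = e^(−t/τ) = e^(−0.68/0.416) = 0.195.
Fraction remaining = 0.195 → 19.5%.

19.5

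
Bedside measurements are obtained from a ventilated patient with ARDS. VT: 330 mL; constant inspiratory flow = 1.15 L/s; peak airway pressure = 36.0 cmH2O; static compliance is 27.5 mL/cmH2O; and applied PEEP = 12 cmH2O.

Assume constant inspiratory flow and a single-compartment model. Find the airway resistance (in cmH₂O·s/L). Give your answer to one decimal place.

Equation of motion (constant flow): PIP = Vt/C + R·V̇ + PEEP.
R·V̇ = PIP − Vt/C − PEEP = 36.0 − 330/27.5 − 12 = 36.0 − 12.0 − 12 = 12.0 cmH2O.
R = 12.0 / 1.15 = 10.435 cmH2O·s/L.

10.4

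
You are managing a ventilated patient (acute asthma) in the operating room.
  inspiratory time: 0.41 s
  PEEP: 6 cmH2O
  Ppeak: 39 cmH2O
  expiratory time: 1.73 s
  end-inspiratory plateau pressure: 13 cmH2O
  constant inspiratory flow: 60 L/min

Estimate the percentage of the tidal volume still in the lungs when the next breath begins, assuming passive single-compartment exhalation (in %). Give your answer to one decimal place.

32.1

Flow: 60 L/min ÷ 60 = 1 L/s.
Vt = flow × Ti = 1 L/s × 0.41 s × 1000 mL/L = 410.0 mL.
R = (PIP − Pplat)/V̇ = (39 − 13) / 1 = 26.0/1 = 26.0 cmH2O·s/L.
C = Vt/(Pplat − PEEP) = 410.0 / (13 − 6) = 410.0/7.0 = 58.571 mL/cmH2O.
τ = R × C = 26.0 × 0.05857 L/cmH2O = 1.523 s.
Fraction remaining at end-expiration = e^(−Te/τ) = e^(−1.73/1.523) = 0.3211 → 32.11%.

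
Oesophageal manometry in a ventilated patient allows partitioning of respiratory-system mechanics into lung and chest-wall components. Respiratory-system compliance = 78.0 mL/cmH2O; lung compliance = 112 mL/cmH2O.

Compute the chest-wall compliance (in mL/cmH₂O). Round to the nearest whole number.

257

1/Ccw = 1/Crs − 1/CL.
1/Ccw = 1/78.0 − 1/112 = 0.003892.
Ccw = 256.94 mL/cmH2O.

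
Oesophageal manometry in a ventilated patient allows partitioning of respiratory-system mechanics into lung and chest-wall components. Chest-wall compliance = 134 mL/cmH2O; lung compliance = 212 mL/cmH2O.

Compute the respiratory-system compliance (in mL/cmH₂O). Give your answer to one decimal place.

82.1

Lung and chest wall are elastances in series: 1/Crs = 1/CL + 1/Ccw.
1/Crs = 1/212 + 1/134 = 0.01218.
Crs = 82.102 mL/cmH2O.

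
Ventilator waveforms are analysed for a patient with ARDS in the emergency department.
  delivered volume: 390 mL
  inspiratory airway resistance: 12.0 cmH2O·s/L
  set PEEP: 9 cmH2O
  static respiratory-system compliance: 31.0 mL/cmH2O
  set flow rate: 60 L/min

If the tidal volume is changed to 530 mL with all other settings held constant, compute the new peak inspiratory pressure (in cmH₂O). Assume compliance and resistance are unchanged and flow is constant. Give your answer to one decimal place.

Flow: 60 L/min ÷ 60 = 1 L/s.
PIP = Vt/C + R·V̇ + PEEP (constant-flow equation of motion).
Only the elastic term changes: ΔPIP = ΔVt / C = (530 − 390) / 31.0 = 4.516 cmH2O.
Original PIP = 390/31.0 + 12.0×1 + 9 = 33.581 cmH2O; new PIP = 33.581 + (4.516) = 38.097 cmH2O.

38.1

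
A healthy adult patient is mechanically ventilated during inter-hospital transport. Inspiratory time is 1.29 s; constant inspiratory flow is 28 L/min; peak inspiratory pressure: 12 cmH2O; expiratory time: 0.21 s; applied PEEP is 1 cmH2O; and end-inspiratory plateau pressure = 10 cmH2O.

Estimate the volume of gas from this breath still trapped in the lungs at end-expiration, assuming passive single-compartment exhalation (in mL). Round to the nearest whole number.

289

Flow: 28 L/min ÷ 60 = 0.4667 L/s.
Vt = flow × Ti = 0.4667 L/s × 1.29 s × 1000 mL/L = 602.04 mL.
R = (PIP − Pplat)/V̇ = (12 − 10) / 0.4667 = 2.0/0.4667 = 4.285 cmH2O·s/L.
C = Vt/(Pplat − PEEP) = 602.04 / (10 − 1) = 602.04/9.0 = 66.893 mL/cmH2O.
τ = R × C = 4.285 × 0.06689 L/cmH2O = 0.2866 s.
Fraction remaining = e^(−Te/τ) = e^(−0.21/0.2866) = 0.4806.
Trapped volume = 602.04 × 0.4806 = 289.34 mL.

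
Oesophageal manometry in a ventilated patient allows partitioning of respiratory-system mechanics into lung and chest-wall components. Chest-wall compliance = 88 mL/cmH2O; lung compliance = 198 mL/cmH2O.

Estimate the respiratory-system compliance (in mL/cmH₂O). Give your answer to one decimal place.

Lung and chest wall are elastances in series: 1/Crs = 1/CL + 1/Ccw.
1/Crs = 1/198 + 1/88 = 0.01641.
Crs = 60.938 mL/cmH2O.

60.9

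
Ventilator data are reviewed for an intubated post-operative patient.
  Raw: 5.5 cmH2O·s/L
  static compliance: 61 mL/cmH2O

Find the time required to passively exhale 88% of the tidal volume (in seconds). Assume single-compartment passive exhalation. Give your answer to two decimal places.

τ = R × C = 5.5 × 61 mL/cmH2O = 5.5 × 0.061 L/cmH2O = 0.3355 s.
Exhaled fraction f = 1 − e^(−t/τ) → t = −τ·ln(1 − f) = −0.3355·ln(0.12) = 0.7113 s.

0.71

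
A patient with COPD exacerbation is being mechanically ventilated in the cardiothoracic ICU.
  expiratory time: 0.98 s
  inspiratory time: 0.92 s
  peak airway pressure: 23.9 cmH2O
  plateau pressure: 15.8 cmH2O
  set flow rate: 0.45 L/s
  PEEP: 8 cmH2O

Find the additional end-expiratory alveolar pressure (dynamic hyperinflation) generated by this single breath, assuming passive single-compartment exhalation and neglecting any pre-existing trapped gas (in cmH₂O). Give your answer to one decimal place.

2.8

Vt = flow × Ti = 0.45 L/s × 0.92 s × 1000 mL/L = 414.0 mL.
R = (PIP − Pplat)/V̇ = (23.9 − 15.8) / 0.45 = 8.1/0.45 = 18.0 cmH2O·s/L.
C = Vt/(Pplat − PEEP) = 414.0 / (15.8 − 8) = 414.0/7.8 = 53.077 mL/cmH2O.
τ = R × C = 18.0 × 0.05308 L/cmH2O = 0.9554 s.
Fraction remaining = e^(−Te/τ) = e^(−0.98/0.9554) = 0.3585; trapped volume = 414.0 × 0.3585 = 148.42 mL.
Additional alveolar pressure from trapping ≈ V_trapped / C = 148.42 / 53.077 = 2.796 cmH2O.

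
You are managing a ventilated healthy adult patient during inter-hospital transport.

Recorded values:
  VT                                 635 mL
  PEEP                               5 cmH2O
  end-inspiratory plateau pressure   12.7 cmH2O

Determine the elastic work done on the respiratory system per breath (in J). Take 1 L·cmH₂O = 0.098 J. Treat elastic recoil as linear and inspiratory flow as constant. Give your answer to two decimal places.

Elastic work ≈ ½ × (Pplat − PEEP) × Vt = 0.5 × (12.7 − 5) × 0.635 L = 0.5 × 7.7 × 0.635 = 2.445 L·cmH2O.
× 0.098 J/(L·cmH2O) → 0.2396 J.

0.24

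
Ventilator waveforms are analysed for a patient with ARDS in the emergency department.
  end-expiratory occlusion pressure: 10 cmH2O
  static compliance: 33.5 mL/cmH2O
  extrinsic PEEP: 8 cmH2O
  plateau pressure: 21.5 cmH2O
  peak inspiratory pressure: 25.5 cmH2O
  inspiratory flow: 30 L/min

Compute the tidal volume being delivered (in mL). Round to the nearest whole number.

End-expiratory occlusion gives total PEEP = 10 cmH2O (intrinsic PEEP = 10 − 8 = 2). Use total PEEP for the elastic gradient.
Vt = Cstat × (Pplat − PEEPtotal) = 33.5 × (21.5 − 10) = 33.5 × 11.5 = 385.25 mL.

385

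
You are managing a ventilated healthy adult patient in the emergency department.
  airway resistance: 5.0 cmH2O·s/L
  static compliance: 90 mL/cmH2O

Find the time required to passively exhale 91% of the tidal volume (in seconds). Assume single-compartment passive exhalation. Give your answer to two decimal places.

τ = R × C = 5.0 × 90 mL/cmH2O = 5.0 × 0.090 L/cmH2O = 0.45 s.
Exhaled fraction f = 1 − e^(−t/τ) → t = −τ·ln(1 − f) = −0.45·ln(0.09) = 1.084 s.

1.08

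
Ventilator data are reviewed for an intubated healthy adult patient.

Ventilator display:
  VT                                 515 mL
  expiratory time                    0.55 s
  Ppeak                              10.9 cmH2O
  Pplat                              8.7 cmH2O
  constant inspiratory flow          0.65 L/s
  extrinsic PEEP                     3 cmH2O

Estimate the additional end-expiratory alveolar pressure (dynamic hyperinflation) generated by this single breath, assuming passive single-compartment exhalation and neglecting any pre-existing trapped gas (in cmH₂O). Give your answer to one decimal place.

R = (PIP − Pplat)/V̇ = (10.9 − 8.7) / 0.65 = 2.2/0.65 = 3.385 cmH2O·s/L.
C = Vt/(Pplat − PEEP) = 515.0 / (8.7 − 3) = 515.0/5.7 = 90.351 mL/cmH2O.
τ = R × C = 3.385 × 0.09035 L/cmH2O = 0.3058 s.
Fraction remaining = e^(−Te/τ) = e^(−0.55/0.3058) = 0.1655; trapped volume = 515.0 × 0.1655 = 85.233 mL.
Additional alveolar pressure from trapping ≈ V_trapped / C = 85.233 / 90.351 = 0.9434 cmH2O.

0.9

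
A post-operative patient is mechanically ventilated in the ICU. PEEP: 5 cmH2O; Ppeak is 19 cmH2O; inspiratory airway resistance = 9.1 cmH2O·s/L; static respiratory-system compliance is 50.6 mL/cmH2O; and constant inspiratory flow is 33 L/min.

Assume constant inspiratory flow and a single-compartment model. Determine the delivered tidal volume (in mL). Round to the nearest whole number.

Flow: 33 L/min ÷ 60 = 0.55 L/s.
Equation of motion (constant flow): PIP = Vt/C + R·V̇ + PEEP.
Vt/C = PIP − R·V̇ − PEEP = 19 − 5.005 − 5 = 8.995 cmH2O.
Vt = C × 8.995 = 50.6 × 8.995 = 455.15 mL.

455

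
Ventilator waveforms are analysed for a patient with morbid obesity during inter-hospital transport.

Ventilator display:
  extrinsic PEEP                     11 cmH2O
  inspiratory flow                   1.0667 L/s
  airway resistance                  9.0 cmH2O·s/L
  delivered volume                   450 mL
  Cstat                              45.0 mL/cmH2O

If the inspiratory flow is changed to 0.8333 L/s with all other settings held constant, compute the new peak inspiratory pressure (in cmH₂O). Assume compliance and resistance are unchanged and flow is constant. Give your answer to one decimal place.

PIP = Vt/C + R·V̇ + PEEP (constant-flow equation of motion).
Only the resistive term changes: ΔPIP = R × ΔV̇ = 9.0 × (0.8333 − 1.0667) = 9.0 × -0.2334 = -2.101 cmH2O.
Original PIP = 450/45.0 + 9.0×1.0667 + 11 = 30.6 cmH2O; new PIP = 30.6 + (-2.101) = 28.499 cmH2O.

28.5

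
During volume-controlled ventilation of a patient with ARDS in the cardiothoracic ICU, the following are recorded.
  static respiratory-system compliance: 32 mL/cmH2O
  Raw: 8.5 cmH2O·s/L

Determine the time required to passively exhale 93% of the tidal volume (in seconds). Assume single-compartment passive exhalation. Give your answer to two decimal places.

0.72

τ = R × C = 8.5 × 32 mL/cmH2O = 8.5 × 0.032 L/cmH2O = 0.272 s.
Exhaled fraction f = 1 − e^(−t/τ) → t = −τ·ln(1 − f) = −0.272·ln(0.07) = 0.7233 s.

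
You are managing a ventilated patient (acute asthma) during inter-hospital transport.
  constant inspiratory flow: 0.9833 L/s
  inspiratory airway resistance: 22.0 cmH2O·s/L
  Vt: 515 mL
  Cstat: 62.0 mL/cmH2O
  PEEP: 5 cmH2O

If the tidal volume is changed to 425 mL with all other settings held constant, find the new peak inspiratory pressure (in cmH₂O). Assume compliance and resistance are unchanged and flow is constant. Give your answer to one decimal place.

PIP = Vt/C + R·V̇ + PEEP (constant-flow equation of motion).
Only the elastic term changes: ΔPIP = ΔVt / C = (425 − 515) / 62.0 = -1.452 cmH2O.
Original PIP = 515/62.0 + 22.0×0.9833 + 5 = 34.939 cmH2O; new PIP = 34.939 + (-1.452) = 33.487 cmH2O.

33.5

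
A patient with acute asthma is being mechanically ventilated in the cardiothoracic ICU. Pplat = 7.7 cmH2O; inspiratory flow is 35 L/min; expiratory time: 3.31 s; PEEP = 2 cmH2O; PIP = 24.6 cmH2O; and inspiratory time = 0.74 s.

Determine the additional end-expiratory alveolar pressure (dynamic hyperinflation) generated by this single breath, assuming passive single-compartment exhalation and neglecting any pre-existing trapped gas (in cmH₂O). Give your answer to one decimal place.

Flow: 35 L/min ÷ 60 = 0.5833 L/s.
Vt = flow × Ti = 0.5833 L/s × 0.74 s × 1000 mL/L = 431.64 mL.
R = (PIP − Pplat)/V̇ = (24.6 − 7.7) / 0.5833 = 16.9/0.5833 = 28.973 cmH2O·s/L.
C = Vt/(Pplat − PEEP) = 431.64 / (7.7 − 2) = 431.64/5.7 = 75.726 mL/cmH2O.
τ = R × C = 28.973 × 0.07573 L/cmH2O = 2.194 s.
Fraction remaining = e^(−Te/τ) = e^(−3.31/2.194) = 0.2212; trapped volume = 431.64 × 0.2212 = 95.479 mL.
Additional alveolar pressure from trapping ≈ V_trapped / C = 95.479 / 75.726 = 1.261 cmH2O.

1.3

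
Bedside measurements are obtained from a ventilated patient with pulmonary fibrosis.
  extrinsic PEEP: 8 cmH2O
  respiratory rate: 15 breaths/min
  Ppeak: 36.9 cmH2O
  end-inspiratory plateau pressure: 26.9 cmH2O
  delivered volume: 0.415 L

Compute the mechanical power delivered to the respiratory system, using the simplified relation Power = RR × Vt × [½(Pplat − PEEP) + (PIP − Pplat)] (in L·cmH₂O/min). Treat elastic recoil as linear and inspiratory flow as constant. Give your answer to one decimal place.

121.1

Per-breath work = Vt × [½(Pplat−PEEP) + (PIP−Pplat)] = 0.415 × [0.5×18.9 + 10.0] = 0.415 × 19.45 = 8.072 L·cmH2O.
Power = 15 × 8.072 = 121.08 L·cmH2O/min.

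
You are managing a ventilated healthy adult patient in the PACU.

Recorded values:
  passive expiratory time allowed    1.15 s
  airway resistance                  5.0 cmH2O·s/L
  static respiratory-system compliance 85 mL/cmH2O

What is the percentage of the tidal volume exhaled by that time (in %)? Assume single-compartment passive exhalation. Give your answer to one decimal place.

93.3

τ = R × C = 5.0 × 85 mL/cmH2O = 5.0 × 0.085 L/cmH2O = 0.425 s.
Passive exhalation: V(t)/V₀ = e^(−t/τ) = e^(−1.15/0.425) = 0.06681.
Fraction exhaled = 1 − 0.06681 = 0.9332 → 93.32%.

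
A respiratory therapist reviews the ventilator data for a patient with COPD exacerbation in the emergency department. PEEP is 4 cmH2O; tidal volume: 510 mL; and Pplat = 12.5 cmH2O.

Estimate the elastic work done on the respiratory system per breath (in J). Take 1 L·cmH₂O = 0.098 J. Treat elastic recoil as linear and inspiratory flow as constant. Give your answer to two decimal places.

0.21

Elastic work ≈ ½ × (Pplat − PEEP) × Vt = 0.5 × (12.5 − 4) × 0.510 L = 0.5 × 8.5 × 0.510 = 2.168 L·cmH2O.
× 0.098 J/(L·cmH2O) → 0.2125 J.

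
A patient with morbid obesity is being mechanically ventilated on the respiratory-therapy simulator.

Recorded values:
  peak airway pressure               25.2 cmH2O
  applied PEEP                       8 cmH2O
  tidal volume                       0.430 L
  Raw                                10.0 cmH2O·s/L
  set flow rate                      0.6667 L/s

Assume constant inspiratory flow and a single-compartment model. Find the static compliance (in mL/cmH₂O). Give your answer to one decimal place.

Equation of motion (constant flow): PIP = Vt/C + R·V̇ + PEEP.
Vt/C = PIP − R·V̇ − PEEP = 25.2 − 10.0×0.6667 − 8 = 25.2 − 6.667 − 8 = 10.533 cmH2O.
C = Vt / 10.533 = 430 / 10.533 = 40.824 mL/cmH2O.

40.8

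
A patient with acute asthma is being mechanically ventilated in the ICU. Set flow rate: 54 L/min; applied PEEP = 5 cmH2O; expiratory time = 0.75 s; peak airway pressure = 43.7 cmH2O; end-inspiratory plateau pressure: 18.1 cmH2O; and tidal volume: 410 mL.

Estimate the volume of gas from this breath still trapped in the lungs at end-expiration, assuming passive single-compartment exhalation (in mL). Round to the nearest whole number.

177

Flow: 54 L/min ÷ 60 = 0.9 L/s.
R = (PIP − Pplat)/V̇ = (43.7 − 18.1) / 0.9 = 25.6/0.9 = 28.444 cmH2O·s/L.
C = Vt/(Pplat − PEEP) = 410.0 / (18.1 − 5) = 410.0/13.1 = 31.298 mL/cmH2O.
τ = R × C = 28.444 × 0.0313 L/cmH2O = 0.8903 s.
Fraction remaining = e^(−Te/τ) = e^(−0.75/0.8903) = 0.4307.
Trapped volume = 410.0 × 0.4307 = 176.59 mL.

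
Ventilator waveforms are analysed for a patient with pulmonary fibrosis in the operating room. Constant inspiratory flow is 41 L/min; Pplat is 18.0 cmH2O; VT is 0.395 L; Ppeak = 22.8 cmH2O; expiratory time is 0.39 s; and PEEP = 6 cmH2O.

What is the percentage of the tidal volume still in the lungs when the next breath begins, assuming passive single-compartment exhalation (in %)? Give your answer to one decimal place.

18.5

Flow: 41 L/min ÷ 60 = 0.6833 L/s.
R = (PIP − Pplat)/V̇ = (22.8 − 18.0) / 0.6833 = 4.8/0.6833 = 7.025 cmH2O·s/L.
C = Vt/(Pplat − PEEP) = 395.0 / (18.0 − 6) = 395.0/12.0 = 32.917 mL/cmH2O.
τ = R × C = 7.025 × 0.03292 L/cmH2O = 0.2313 s.
Fraction remaining at end-expiration = e^(−Te/τ) = e^(−0.39/0.2313) = 0.1852 → 18.52%.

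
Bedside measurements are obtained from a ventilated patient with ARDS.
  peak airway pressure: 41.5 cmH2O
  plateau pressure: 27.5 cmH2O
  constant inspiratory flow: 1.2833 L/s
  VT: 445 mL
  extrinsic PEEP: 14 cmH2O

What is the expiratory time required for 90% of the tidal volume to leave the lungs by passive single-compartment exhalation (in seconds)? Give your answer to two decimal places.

0.83

R = (PIP − Pplat)/V̇ = (41.5 − 27.5) / 1.2833 = 14.0/1.2833 = 10.909 cmH2O·s/L.
C = Vt/(Pplat − PEEP) = 445.0 / (27.5 − 14) = 445.0/13.5 = 32.963 mL/cmH2O.
τ = R × C = 10.909 × 0.03296 L/cmH2O = 0.3596 s.
t = −τ·ln(1 − 0.90) = −0.3596·ln(0.1) = 0.828 s.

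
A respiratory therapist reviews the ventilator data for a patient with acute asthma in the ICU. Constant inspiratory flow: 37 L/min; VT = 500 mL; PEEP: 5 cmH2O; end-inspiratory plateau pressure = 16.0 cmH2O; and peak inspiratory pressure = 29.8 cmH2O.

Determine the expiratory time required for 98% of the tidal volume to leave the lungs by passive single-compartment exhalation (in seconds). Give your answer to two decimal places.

Flow: 37 L/min ÷ 60 = 0.6167 L/s.
R = (PIP − Pplat)/V̇ = (29.8 − 16.0) / 0.6167 = 13.8/0.6167 = 22.377 cmH2O·s/L.
C = Vt/(Pplat − PEEP) = 500.0 / (16.0 − 5) = 500.0/11.0 = 45.455 mL/cmH2O.
τ = R × C = 22.377 × 0.04546 L/cmH2O = 1.017 s.
t = −τ·ln(1 − 0.98) = −1.017·ln(0.02) = 3.979 s.

3.98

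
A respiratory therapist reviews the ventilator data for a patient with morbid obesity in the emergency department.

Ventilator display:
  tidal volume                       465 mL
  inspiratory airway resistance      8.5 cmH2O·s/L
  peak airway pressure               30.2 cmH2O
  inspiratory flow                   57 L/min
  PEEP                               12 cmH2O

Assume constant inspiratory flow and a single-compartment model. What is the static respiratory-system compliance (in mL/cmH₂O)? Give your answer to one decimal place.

45.9

Flow: 57 L/min ÷ 60 = 0.95 L/s.
Equation of motion (constant flow): PIP = Vt/C + R·V̇ + PEEP.
Vt/C = PIP − R·V̇ − PEEP = 30.2 − 8.5×0.95 − 12 = 30.2 − 8.075 − 12 = 10.125 cmH2O.
C = Vt / 10.125 = 465 / 10.125 = 45.926 mL/cmH2O.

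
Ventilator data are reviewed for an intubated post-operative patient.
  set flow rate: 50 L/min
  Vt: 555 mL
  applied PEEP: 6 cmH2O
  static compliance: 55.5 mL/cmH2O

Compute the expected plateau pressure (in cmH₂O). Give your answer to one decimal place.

16.0

Pplat = PEEP + Vt / Cstat = 6 + 555 / 55.5 = 6 + 10.0 = 16.0 cmH2O.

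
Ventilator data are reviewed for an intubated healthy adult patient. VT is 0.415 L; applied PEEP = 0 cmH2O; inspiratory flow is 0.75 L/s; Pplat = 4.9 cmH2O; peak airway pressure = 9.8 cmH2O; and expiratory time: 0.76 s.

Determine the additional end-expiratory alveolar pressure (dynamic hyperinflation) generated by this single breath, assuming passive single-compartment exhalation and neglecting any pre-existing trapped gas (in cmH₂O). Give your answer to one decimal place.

1.2

R = (PIP − Pplat)/V̇ = (9.8 − 4.9) / 0.75 = 4.9/0.75 = 6.533 cmH2O·s/L.
C = Vt/(Pplat − PEEP) = 415.0 / (4.9 − 0) = 415.0/4.9 = 84.694 mL/cmH2O.
τ = R × C = 6.533 × 0.08469 L/cmH2O = 0.5533 s.
Fraction remaining = e^(−Te/τ) = e^(−0.76/0.5533) = 0.2532; trapped volume = 415.0 × 0.2532 = 105.08 mL.
Additional alveolar pressure from trapping ≈ V_trapped / C = 105.08 / 84.694 = 1.241 cmH2O.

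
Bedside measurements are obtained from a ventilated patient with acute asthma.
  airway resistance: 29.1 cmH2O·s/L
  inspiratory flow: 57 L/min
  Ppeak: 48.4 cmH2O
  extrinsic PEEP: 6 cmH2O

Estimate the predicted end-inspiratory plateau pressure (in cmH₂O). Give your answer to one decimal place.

20.8

Flow: 57 L/min ÷ 60 = 0.95 L/s.
Pplat = PIP − Raw × flow = 48.4 − 29.1 × 0.95 = 48.4 − 27.645 = 20.755 cmH2O.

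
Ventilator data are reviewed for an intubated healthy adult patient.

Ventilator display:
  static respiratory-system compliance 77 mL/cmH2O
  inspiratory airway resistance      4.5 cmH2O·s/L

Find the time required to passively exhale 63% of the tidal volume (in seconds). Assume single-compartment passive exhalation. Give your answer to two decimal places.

τ = R × C = 4.5 × 77 mL/cmH2O = 4.5 × 0.077 L/cmH2O = 0.3465 s.
Exhaled fraction f = 1 − e^(−t/τ) → t = −τ·ln(1 − f) = −0.3465·ln(0.37) = 0.3445 s.

0.34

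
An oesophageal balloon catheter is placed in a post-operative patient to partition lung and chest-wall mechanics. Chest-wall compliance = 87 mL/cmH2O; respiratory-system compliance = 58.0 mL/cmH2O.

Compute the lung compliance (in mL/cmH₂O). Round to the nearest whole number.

1/CL = 1/Crs − 1/Ccw.
1/CL = 1/58.0 − 1/87 = 0.005747.
CL = 174.0 mL/cmH2O.

174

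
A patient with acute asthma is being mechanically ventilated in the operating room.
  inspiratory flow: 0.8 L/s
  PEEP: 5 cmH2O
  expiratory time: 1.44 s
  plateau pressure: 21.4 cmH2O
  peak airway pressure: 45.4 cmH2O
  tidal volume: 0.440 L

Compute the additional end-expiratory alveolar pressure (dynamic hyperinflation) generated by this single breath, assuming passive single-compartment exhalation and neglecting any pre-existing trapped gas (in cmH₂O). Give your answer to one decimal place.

2.7

R = (PIP − Pplat)/V̇ = (45.4 − 21.4) / 0.8 = 24.0/0.8 = 30.0 cmH2O·s/L.
C = Vt/(Pplat − PEEP) = 440.0 / (21.4 − 5) = 440.0/16.4 = 26.829 mL/cmH2O.
τ = R × C = 30.0 × 0.02683 L/cmH2O = 0.8049 s.
Fraction remaining = e^(−Te/τ) = e^(−1.44/0.8049) = 0.1671; trapped volume = 440.0 × 0.1671 = 73.524 mL.
Additional alveolar pressure from trapping ≈ V_trapped / C = 73.524 / 26.829 = 2.74 cmH2O.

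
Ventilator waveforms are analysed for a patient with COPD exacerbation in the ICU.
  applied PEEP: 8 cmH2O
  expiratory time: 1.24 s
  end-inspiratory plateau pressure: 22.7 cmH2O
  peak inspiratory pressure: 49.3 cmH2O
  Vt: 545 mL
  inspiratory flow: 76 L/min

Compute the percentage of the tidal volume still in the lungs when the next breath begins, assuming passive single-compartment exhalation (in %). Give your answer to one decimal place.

Flow: 76 L/min ÷ 60 = 1.2667 L/s.
R = (PIP − Pplat)/V̇ = (49.3 − 22.7) / 1.2667 = 26.6/1.2667 = 20.999 cmH2O·s/L.
C = Vt/(Pplat − PEEP) = 545.0 / (22.7 − 8) = 545.0/14.7 = 37.075 mL/cmH2O.
τ = R × C = 20.999 × 0.03708 L/cmH2O = 0.7786 s.
Fraction remaining at end-expiration = e^(−Te/τ) = e^(−1.24/0.7786) = 0.2034 → 20.34%.

20.3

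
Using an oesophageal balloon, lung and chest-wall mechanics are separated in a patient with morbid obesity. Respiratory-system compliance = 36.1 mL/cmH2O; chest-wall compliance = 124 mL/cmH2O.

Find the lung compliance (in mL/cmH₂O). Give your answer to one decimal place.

50.9

1/CL = 1/Crs − 1/Ccw.
1/CL = 1/36.1 − 1/124 = 0.01964.
CL = 50.916 mL/cmH2O.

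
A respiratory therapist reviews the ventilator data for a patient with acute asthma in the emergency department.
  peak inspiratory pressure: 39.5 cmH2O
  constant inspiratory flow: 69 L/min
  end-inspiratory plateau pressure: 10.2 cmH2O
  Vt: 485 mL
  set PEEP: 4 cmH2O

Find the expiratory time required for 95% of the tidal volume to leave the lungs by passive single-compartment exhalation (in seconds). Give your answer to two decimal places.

Flow: 69 L/min ÷ 60 = 1.15 L/s.
R = (PIP − Pplat)/V̇ = (39.5 − 10.2) / 1.15 = 29.3/1.15 = 25.478 cmH2O·s/L.
C = Vt/(Pplat − PEEP) = 485.0 / (10.2 − 4) = 485.0/6.2 = 78.226 mL/cmH2O.
τ = R × C = 25.478 × 0.07823 L/cmH2O = 1.993 s.
t = −τ·ln(1 − 0.95) = −1.993·ln(0.05) = 5.97 s.

5.97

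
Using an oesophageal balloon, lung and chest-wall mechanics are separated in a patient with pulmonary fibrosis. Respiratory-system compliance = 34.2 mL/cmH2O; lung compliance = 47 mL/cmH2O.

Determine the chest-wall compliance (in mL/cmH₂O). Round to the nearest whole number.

126

1/Ccw = 1/Crs − 1/CL.
1/Ccw = 1/34.2 − 1/47 = 0.007963.
Ccw = 125.58 mL/cmH2O.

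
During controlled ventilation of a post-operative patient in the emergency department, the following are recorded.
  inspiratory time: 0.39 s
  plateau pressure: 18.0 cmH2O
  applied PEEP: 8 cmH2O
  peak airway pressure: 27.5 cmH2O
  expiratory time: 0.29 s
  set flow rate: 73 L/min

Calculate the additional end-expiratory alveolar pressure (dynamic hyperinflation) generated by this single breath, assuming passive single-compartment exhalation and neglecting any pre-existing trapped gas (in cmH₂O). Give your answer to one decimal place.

4.6

Flow: 73 L/min ÷ 60 = 1.2167 L/s.
Vt = flow × Ti = 1.2167 L/s × 0.39 s × 1000 mL/L = 474.51 mL.
R = (PIP − Pplat)/V̇ = (27.5 − 18.0) / 1.2167 = 9.5/1.2167 = 7.808 cmH2O·s/L.
C = Vt/(Pplat − PEEP) = 474.51 / (18.0 − 8) = 474.51/10.0 = 47.451 mL/cmH2O.
τ = R × C = 7.808 × 0.04745 L/cmH2O = 0.3705 s.
Fraction remaining = e^(−Te/τ) = e^(−0.29/0.3705) = 0.4572; trapped volume = 474.51 × 0.4572 = 216.95 mL.
Additional alveolar pressure from trapping ≈ V_trapped / C = 216.95 / 47.451 = 4.572 cmH2O.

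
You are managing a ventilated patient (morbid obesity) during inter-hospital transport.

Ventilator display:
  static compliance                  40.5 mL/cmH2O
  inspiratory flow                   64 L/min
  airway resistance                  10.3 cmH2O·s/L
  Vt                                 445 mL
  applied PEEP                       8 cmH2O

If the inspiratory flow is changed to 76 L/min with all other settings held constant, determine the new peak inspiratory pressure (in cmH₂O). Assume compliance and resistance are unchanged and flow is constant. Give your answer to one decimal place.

32.0

Flow: 64 L/min ÷ 60 = 1.0667 L/s.
New flow: 76 L/min ÷ 60 = 1.2667 L/s.
PIP = Vt/C + R·V̇ + PEEP (constant-flow equation of motion).
Only the resistive term changes: ΔPIP = R × ΔV̇ = 10.3 × (1.2667 − 1.0667) = 10.3 × 0.2 = 2.06 cmH2O.
Original PIP = 445/40.5 + 10.3×1.0667 + 8 = 29.975 cmH2O; new PIP = 29.975 + (2.06) = 32.035 cmH2O.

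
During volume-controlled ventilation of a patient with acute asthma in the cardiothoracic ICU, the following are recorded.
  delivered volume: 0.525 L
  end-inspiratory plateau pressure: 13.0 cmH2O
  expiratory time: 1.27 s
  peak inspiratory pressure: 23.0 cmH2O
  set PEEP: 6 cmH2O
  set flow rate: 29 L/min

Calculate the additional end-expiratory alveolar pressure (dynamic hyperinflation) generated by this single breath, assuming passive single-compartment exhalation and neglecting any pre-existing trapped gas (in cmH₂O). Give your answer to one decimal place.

Flow: 29 L/min ÷ 60 = 0.4833 L/s.
R = (PIP − Pplat)/V̇ = (23.0 − 13.0) / 0.4833 = 10.0/0.4833 = 20.691 cmH2O·s/L.
C = Vt/(Pplat − PEEP) = 525.0 / (13.0 − 6) = 525.0/7.0 = 75.0 mL/cmH2O.
τ = R × C = 20.691 × 0.075 L/cmH2O = 1.552 s.
Fraction remaining = e^(−Te/τ) = e^(−1.27/1.552) = 0.4412; trapped volume = 525.0 × 0.4412 = 231.63 mL.
Additional alveolar pressure from trapping ≈ V_trapped / C = 231.63 / 75.0 = 3.088 cmH2O.

3.1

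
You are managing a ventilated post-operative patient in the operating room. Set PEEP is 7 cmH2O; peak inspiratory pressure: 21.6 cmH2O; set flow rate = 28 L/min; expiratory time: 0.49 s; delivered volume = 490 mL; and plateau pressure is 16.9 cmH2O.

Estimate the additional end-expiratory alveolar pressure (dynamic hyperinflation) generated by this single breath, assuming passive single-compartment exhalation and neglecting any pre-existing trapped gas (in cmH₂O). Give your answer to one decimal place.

Flow: 28 L/min ÷ 60 = 0.4667 L/s.
R = (PIP − Pplat)/V̇ = (21.6 − 16.9) / 0.4667 = 4.7/0.4667 = 10.071 cmH2O·s/L.
C = Vt/(Pplat − PEEP) = 490.0 / (16.9 − 7) = 490.0/9.9 = 49.495 mL/cmH2O.
τ = R × C = 10.071 × 0.0495 L/cmH2O = 0.4985 s.
Fraction remaining = e^(−Te/τ) = e^(−0.49/0.4985) = 0.3742; trapped volume = 490.0 × 0.3742 = 183.36 mL.
Additional alveolar pressure from trapping ≈ V_trapped / C = 183.36 / 49.495 = 3.705 cmH2O.

3.7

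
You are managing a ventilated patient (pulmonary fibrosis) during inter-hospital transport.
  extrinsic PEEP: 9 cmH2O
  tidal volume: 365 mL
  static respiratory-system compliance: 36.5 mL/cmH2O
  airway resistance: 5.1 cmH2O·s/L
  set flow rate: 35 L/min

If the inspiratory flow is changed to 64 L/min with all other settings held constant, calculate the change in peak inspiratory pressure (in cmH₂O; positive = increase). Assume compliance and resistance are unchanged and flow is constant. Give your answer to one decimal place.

Flow: 35 L/min ÷ 60 = 0.5833 L/s.
New flow: 64 L/min ÷ 60 = 1.0667 L/s.
PIP = Vt/C + R·V̇ + PEEP (constant-flow equation of motion).
Only the resistive term changes: ΔPIP = R × ΔV̇ = 5.1 × (1.0667 − 0.5833) = 5.1 × 0.4834 = 2.465 cmH2O.

2.5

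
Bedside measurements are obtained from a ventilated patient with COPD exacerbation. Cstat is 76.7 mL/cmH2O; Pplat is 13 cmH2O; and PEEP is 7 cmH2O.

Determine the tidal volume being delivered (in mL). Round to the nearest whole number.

460

Vt = Cstat × (Pplat − PEEP) = 76.7 × (13 − 7) = 76.7 × 6.0 = 460.2 mL.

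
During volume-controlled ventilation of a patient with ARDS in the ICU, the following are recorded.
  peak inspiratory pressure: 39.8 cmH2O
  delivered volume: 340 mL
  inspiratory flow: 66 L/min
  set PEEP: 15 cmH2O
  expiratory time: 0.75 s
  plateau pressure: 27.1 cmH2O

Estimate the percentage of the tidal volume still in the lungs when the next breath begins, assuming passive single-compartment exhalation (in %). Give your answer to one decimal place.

9.9

Flow: 66 L/min ÷ 60 = 1.1 L/s.
R = (PIP − Pplat)/V̇ = (39.8 − 27.1) / 1.1 = 12.7/1.1 = 11.545 cmH2O·s/L.
C = Vt/(Pplat − PEEP) = 340.0 / (27.1 − 15) = 340.0/12.1 = 28.099 mL/cmH2O.
τ = R × C = 11.545 × 0.0281 L/cmH2O = 0.3244 s.
Fraction remaining at end-expiration = e^(−Te/τ) = e^(−0.75/0.3244) = 0.09907 → 9.907%.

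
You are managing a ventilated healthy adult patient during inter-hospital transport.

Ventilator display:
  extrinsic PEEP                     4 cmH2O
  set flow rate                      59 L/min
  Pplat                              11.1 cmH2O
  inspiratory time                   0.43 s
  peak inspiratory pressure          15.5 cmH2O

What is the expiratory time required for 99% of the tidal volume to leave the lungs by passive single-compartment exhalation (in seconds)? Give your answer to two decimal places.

Flow: 59 L/min ÷ 60 = 0.9833 L/s.
Vt = flow × Ti = 0.9833 L/s × 0.43 s × 1000 mL/L = 422.82 mL.
R = (PIP − Pplat)/V̇ = (15.5 − 11.1) / 0.9833 = 4.4/0.9833 = 4.475 cmH2O·s/L.
C = Vt/(Pplat − PEEP) = 422.82 / (11.1 − 4) = 422.82/7.1 = 59.552 mL/cmH2O.
τ = R × C = 4.475 × 0.05955 L/cmH2O = 0.2665 s.
t = −τ·ln(1 − 0.99) = −0.2665·ln(0.01) = 1.227 s.

1.23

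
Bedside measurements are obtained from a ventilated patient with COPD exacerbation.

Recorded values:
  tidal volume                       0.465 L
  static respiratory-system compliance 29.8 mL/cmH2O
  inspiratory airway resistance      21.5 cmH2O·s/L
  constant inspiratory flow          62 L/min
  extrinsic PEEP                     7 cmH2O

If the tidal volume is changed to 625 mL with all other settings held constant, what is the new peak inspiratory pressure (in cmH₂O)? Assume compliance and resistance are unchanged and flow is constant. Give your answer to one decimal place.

Flow: 62 L/min ÷ 60 = 1.0333 L/s.
PIP = Vt/C + R·V̇ + PEEP (constant-flow equation of motion).
Only the elastic term changes: ΔPIP = ΔVt / C = (625 − 465) / 29.8 = 5.369 cmH2O.
Original PIP = 465/29.8 + 21.5×1.0333 + 7 = 44.82 cmH2O; new PIP = 44.82 + (5.369) = 50.189 cmH2O.

50.2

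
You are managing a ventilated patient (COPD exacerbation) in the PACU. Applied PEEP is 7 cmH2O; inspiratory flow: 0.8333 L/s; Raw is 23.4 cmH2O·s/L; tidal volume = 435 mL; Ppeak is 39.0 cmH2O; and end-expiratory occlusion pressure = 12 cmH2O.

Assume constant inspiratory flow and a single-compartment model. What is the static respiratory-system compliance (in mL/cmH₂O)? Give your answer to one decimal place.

58.0

Total PEEP = 12 cmH2O (set 7 + intrinsic 5); this is the baseline alveolar pressure.
Equation of motion (constant flow): PIP = Vt/C + R·V̇ + PEEP.
Vt/C = PIP − R·V̇ − PEEP = 39.0 − 23.4×0.8333 − 12 = 39.0 − 19.499 − 12 = 7.501 cmH2O.
C = Vt / 7.501 = 435 / 7.501 = 57.992 mL/cmH2O.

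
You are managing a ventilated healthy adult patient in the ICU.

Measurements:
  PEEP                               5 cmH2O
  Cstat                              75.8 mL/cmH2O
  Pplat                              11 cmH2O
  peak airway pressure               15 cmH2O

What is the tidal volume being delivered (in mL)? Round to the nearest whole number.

455

Vt = Cstat × (Pplat − PEEP) = 75.8 × (11 − 5) = 75.8 × 6.0 = 454.8 mL.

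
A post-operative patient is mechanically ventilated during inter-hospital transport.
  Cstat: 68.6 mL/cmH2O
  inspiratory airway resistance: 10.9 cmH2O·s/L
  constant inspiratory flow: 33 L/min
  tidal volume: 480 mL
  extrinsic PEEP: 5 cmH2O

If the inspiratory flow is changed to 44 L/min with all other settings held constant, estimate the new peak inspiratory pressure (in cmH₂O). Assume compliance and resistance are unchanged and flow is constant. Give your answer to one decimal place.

Flow: 33 L/min ÷ 60 = 0.55 L/s.
New flow: 44 L/min ÷ 60 = 0.7333 L/s.
PIP = Vt/C + R·V̇ + PEEP (constant-flow equation of motion).
Only the resistive term changes: ΔPIP = R × ΔV̇ = 10.9 × (0.7333 − 0.55) = 10.9 × 0.1833 = 1.998 cmH2O.
Original PIP = 480/68.6 + 10.9×0.55 + 5 = 17.992 cmH2O; new PIP = 17.992 + (1.998) = 19.99 cmH2O.

20.0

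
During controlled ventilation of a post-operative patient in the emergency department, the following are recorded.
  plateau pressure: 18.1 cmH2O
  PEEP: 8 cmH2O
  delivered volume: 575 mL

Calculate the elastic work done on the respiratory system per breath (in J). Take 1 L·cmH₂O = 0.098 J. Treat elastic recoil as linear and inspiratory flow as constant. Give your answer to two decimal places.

0.28

Elastic work ≈ ½ × (Pplat − PEEP) × Vt = 0.5 × (18.1 − 8) × 0.575 L = 0.5 × 10.1 × 0.575 = 2.904 L·cmH2O.
× 0.098 J/(L·cmH2O) → 0.2846 J.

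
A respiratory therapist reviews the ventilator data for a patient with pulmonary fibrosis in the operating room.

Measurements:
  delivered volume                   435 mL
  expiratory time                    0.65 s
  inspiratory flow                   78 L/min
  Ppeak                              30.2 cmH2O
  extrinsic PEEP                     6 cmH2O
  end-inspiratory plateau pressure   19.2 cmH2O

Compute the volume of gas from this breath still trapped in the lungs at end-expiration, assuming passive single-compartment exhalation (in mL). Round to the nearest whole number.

Flow: 78 L/min ÷ 60 = 1.3 L/s.
R = (PIP − Pplat)/V̇ = (30.2 − 19.2) / 1.3 = 11.0/1.3 = 8.462 cmH2O·s/L.
C = Vt/(Pplat − PEEP) = 435.0 / (19.2 − 6) = 435.0/13.2 = 32.955 mL/cmH2O.
τ = R × C = 8.462 × 0.03296 L/cmH2O = 0.2789 s.
Fraction remaining = e^(−Te/τ) = e^(−0.65/0.2789) = 0.09724.
Trapped volume = 435.0 × 0.09724 = 42.299 mL.

42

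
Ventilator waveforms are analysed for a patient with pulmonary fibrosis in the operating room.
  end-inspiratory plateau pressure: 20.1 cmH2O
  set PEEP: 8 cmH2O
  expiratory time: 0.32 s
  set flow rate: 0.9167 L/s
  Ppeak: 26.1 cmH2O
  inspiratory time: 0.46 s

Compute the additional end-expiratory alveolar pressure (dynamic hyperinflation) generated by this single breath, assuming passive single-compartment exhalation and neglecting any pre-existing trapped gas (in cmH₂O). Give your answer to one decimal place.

3.0

Vt = flow × Ti = 0.9167 L/s × 0.46 s × 1000 mL/L = 421.68 mL.
R = (PIP − Pplat)/V̇ = (26.1 − 20.1) / 0.9167 = 6.0/0.9167 = 6.545 cmH2O·s/L.
C = Vt/(Pplat − PEEP) = 421.68 / (20.1 − 8) = 421.68/12.1 = 34.85 mL/cmH2O.
τ = R × C = 6.545 × 0.03485 L/cmH2O = 0.2281 s.
Fraction remaining = e^(−Te/τ) = e^(−0.32/0.2281) = 0.2459; trapped volume = 421.68 × 0.2459 = 103.69 mL.
Additional alveolar pressure from trapping ≈ V_trapped / C = 103.69 / 34.85 = 2.975 cmH2O.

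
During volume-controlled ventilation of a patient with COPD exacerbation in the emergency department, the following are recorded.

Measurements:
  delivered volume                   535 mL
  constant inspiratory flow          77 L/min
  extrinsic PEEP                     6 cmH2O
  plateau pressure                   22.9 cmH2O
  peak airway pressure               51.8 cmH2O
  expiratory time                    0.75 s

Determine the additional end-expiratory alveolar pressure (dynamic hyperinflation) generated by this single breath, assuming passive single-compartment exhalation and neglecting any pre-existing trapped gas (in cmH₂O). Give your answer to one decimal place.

5.9

Flow: 77 L/min ÷ 60 = 1.2833 L/s.
R = (PIP − Pplat)/V̇ = (51.8 − 22.9) / 1.2833 = 28.9/1.2833 = 22.52 cmH2O·s/L.
C = Vt/(Pplat − PEEP) = 535.0 / (22.9 − 6) = 535.0/16.9 = 31.657 mL/cmH2O.
τ = R × C = 22.52 × 0.03166 L/cmH2O = 0.713 s.
Fraction remaining = e^(−Te/τ) = e^(−0.75/0.713) = 0.3493; trapped volume = 535.0 × 0.3493 = 186.88 mL.
Additional alveolar pressure from trapping ≈ V_trapped / C = 186.88 / 31.657 = 5.903 cmH2O.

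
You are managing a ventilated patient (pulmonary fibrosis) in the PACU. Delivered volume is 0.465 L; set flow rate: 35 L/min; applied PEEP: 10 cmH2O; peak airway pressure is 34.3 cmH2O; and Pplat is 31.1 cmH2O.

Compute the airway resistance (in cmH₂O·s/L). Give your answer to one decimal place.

5.5

Flow: 35 L/min ÷ 60 = 0.5833 L/s.
Raw = (PIP − Pplat) / flow = (34.3 − 31.1) / 0.5833 = 3.2 / 0.5833 = 5.486 cmH2O·s/L.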